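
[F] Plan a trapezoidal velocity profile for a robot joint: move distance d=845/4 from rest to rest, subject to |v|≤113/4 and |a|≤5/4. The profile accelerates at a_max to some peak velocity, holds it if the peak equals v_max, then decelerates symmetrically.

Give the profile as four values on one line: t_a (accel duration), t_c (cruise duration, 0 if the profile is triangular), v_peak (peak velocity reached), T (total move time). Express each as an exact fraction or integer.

t_a=13 t_c=0 v_peak=65/4 T=26

vₘ²/aₘ = (113/4)²/(5/4) = 12769/20
845/4 < 12769/20 → triangular
v_peak = √(845/4·5/4) = √(4225/16) = 65/4
t_a = (65/4)/(5/4) = 13; t_c = 0
T = 2·13 = 26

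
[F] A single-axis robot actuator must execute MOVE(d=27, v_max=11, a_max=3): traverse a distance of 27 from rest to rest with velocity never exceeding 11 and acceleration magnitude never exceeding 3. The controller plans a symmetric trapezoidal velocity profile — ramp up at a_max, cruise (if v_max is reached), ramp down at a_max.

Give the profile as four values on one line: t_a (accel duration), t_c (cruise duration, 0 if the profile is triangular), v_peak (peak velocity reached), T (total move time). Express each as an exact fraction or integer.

t_a=3 t_c=0 v_peak=9 T=6

(v_max)²/a_max = 11²/3 = 121/3
27 < 121/3 → triangular
v_peak = √(27·3) = √81 = 9
t_a = 9/3 = 3; t_c = 0
T = 2·3 = 6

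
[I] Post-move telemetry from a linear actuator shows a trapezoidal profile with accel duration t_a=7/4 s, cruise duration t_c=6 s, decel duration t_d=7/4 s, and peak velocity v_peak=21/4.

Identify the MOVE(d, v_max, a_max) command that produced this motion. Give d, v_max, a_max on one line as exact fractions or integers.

d=651/16 v_max=21/4 a_max=3

a_max = (21/4)/(7/4) = 3
d_a = ½·21/4·7/4 = 147/32; d_c = 21/4·6 = 63/2
d = 2·147/32 + 63/2 = 651/16
t_c = 6 > 0 so v_max = 21/4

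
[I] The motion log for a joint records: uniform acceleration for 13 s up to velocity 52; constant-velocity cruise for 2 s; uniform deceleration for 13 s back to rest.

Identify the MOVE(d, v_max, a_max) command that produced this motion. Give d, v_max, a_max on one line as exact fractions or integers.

d=780 v_max=52 a_max=4

a_max = 52/13 = 4
d_a = ½·52·13 = 338; d_c = 52·2 = 104
d = 2·338 + 104 = 780
t_c = 2 > 0 so v_max = 52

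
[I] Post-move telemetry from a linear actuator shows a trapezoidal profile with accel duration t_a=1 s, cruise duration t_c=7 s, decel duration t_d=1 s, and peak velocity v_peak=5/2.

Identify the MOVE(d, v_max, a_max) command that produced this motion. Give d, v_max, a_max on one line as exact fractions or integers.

a_max = (5/2)/1 = 5/2
d_a = ½·5/2·1 = 5/4; d_c = 5/2·7 = 35/2
d = 2·5/4 + 35/2 = 20
t_c = 7 > 0 ⇒ limit active, v_max = 5/2

d=20 v_max=5/2 a_max=5/2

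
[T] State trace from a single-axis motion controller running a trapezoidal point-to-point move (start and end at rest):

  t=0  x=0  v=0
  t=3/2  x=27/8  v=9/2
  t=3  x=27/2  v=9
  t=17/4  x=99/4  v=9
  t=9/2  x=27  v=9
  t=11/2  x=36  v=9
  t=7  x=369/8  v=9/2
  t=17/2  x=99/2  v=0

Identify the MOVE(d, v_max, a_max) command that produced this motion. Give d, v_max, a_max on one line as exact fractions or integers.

d=99/2 v_max=9 a_max=3

final state: t=17/2, x=99/2, v=0 → d = 99/2
a_max = (9/2−0)/(3/2−0) = 3
max v = 9 over t∈[3,11/2] → v_max = 9
check: 9·(3+5/2) = 99/2 ✓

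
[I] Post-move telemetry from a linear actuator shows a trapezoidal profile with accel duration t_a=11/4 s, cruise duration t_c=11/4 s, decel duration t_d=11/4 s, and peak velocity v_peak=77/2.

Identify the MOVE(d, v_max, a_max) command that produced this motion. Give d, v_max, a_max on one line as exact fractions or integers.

a_max = (77/2)/(11/4) = 14
d_a = ½·77/2·11/4 = 847/16; d_c = 77/2·11/4 = 847/8
d = 2·847/16 + 847/8 = 847/4
t_c = 11/4 > 0 → v_max = v_peak = 77/2

d=847/4 v_max=77/2 a_max=14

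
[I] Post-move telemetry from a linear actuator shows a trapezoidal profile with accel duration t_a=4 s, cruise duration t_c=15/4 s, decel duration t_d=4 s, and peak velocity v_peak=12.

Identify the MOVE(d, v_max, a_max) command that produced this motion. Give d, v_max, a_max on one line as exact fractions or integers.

d=93 v_max=12 a_max=3

a_max = 12/4 = 3
d_a = ½·12·4 = 24; d_c = 12·15/4 = 45
d = 2·24 + 45 = 93
t_c = 15/4 > 0 ⇒ limit active, v_max = 12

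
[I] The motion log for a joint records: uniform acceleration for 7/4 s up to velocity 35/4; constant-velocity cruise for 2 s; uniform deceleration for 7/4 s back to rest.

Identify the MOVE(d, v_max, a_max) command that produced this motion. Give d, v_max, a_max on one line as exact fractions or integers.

a_max = (35/4)/(7/4) = 5
d_a = ½·35/4·7/4 = 245/32; d_c = 35/4·2 = 35/2
d = 2·245/32 + 35/2 = 525/16
t_c = 2 > 0 ⇒ limit active, v_max = 35/4

d=525/16 v_max=35/4 a_max=5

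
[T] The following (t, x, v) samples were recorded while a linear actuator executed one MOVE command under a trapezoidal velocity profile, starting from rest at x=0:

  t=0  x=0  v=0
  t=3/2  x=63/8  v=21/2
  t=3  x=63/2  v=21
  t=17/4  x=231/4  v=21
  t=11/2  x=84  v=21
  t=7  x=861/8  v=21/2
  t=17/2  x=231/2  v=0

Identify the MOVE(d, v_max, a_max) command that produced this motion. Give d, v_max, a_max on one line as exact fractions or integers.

final state: t=17/2, x=231/2, v=0 → d = 231/2
a_max = (21/2−0)/(3/2−0) = 7
max v = 21 over t∈[3,11/2] → v_max = 21
check: 21·(3+5/2) = 231/2 ✓

d=231/2 v_max=21 a_max=7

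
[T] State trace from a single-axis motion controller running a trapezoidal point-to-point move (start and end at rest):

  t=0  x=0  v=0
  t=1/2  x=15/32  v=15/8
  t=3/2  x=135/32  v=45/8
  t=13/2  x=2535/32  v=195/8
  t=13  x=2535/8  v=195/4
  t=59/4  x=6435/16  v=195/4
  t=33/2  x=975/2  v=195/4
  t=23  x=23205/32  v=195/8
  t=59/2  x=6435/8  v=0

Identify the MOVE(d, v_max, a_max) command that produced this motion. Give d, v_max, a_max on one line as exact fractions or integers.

d=6435/8 v_max=195/4 a_max=15/4

final state: t=59/2, x=6435/8, v=0 → d = 6435/8
a_max = (15/8−0)/(1/2−0) = 15/4
max v = 195/4 over t∈[13,33/2] → v_max = 195/4
check: 195/4·(13+7/2) = 6435/8 ✓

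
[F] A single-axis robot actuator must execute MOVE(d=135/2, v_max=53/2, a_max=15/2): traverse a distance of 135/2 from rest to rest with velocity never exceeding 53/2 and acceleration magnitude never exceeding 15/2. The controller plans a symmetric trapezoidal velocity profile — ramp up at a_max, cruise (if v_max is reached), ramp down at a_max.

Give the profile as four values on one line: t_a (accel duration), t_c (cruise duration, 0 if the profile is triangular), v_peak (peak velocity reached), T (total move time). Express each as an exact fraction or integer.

t_a=3 t_c=0 v_peak=45/2 T=6

v_max²/a_max = (53/2)²/(15/2) = 2809/30
135/2 < 2809/30 ⇒ no cruise
v_peak = √(135/2·15/2) = √(2025/4) = 45/2
t_a = (45/2)/(15/2) = 3; t_c = 0
T = 2·3 = 6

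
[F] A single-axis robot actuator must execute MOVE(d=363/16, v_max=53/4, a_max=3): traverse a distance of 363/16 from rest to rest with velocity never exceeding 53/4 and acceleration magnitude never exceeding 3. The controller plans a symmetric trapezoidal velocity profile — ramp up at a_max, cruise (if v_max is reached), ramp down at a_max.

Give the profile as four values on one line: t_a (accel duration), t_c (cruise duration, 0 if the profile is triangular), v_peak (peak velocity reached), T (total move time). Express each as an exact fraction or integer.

t_a=11/4 t_c=0 v_peak=33/4 T=11/2

(v_max)²/a_max = (53/4)²/3 = 2809/48
363/16 < 2809/48 so t_c = 0
v_peak = √(363/16·3) = √(1089/16) = 33/4
t_a = (33/4)/3 = 11/4; t_c = 0
T = 2·11/4 = 11/2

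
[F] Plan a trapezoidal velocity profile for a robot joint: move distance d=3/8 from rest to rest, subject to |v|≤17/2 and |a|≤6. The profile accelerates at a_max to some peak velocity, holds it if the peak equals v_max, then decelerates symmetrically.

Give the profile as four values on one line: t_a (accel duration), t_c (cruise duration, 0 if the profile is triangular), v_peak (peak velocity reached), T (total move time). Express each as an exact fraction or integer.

v_max²/a_max = (17/2)²/6 = 289/24
3/8 < 289/24 → triangular
v_peak = √(3/8·6) = √(9/4) = 3/2
t_a = (3/2)/6 = 1/4; t_c = 0
T = 2·1/4 = 1/2

t_a=1/4 t_c=0 v_peak=3/2 T=1/2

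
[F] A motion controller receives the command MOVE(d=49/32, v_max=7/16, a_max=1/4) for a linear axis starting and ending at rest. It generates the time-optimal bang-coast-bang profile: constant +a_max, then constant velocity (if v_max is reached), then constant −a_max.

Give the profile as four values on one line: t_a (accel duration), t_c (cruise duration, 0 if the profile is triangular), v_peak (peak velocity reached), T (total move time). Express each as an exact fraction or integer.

vₘ²/aₘ = (7/16)²/(1/4) = 49/64
49/32 ≥ 49/64 so v_max reached
t_a = (7/16)/(1/4) = 7/4; v_peak = 7/16
d_cruise = 49/32 − 49/64 = 49/64; t_c = (49/64)/(7/16) = 7/4
T = 2·7/4 + 7/4 = 21/4

t_a=7/4 t_c=7/4 v_peak=7/16 T=21/4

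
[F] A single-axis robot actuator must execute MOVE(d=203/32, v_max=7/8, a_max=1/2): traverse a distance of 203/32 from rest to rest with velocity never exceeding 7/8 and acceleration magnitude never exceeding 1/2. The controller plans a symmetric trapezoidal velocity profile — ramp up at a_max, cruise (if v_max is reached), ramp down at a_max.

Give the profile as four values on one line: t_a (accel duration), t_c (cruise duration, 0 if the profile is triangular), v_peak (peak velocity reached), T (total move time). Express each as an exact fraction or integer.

t_a=7/4 t_c=11/2 v_peak=7/8 T=9

(v_max)²/a_max = (7/8)²/(1/2) = 49/32
203/32 ≥ 49/32 so v_max reached
t_a = (7/8)/(1/2) = 7/4; v_peak = 7/8
d_cruise = 203/32 − 49/32 = 77/16; t_c = (77/16)/(7/8) = 11/2
T = 2·7/4 + 11/2 = 9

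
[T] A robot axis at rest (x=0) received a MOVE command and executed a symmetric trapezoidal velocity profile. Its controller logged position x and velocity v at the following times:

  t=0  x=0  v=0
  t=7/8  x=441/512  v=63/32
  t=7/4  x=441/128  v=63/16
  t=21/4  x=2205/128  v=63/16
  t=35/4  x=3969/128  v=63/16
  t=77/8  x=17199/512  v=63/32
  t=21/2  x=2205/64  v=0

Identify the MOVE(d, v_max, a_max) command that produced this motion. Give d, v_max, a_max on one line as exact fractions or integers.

d=2205/64 v_max=63/16 a_max=9/4

final state: t=21/2, x=2205/64, v=0 → d = 2205/64
a_max = (63/32−0)/(7/8−0) = 9/4
max v = 63/16 over t∈[7/4,35/4] → v_max = 63/16
check: 63/16·(7/4+7) = 2205/64 ✓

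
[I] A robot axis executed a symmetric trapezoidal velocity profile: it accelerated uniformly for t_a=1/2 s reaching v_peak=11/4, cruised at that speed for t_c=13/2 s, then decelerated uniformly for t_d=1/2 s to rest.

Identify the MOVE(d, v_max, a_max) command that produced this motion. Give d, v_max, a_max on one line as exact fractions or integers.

a_max = (11/4)/(1/2) = 11/2
d_a = ½·11/4·1/2 = 11/16; d_c = 11/4·13/2 = 143/8
d = 2·11/16 + 143/8 = 77/4
t_c = 13/2 > 0 ⇒ limit active, v_max = 11/4

d=77/4 v_max=11/4 a_max=11/2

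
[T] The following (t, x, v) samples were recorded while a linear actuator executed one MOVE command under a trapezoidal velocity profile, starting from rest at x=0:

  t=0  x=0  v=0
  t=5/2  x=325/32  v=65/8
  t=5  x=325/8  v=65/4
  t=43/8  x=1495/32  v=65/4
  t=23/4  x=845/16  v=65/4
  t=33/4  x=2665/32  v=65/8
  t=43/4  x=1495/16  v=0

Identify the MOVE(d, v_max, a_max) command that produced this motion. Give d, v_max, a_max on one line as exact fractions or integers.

final state: t=43/4, x=1495/16, v=0 → d = 1495/16
a_max = (65/8−0)/(5/2−0) = 13/4
max v = 65/4 over t∈[5,23/4] → v_max = 65/4
check: 65/4·(5+3/4) = 1495/16 ✓

d=1495/16 v_max=65/4 a_max=13/4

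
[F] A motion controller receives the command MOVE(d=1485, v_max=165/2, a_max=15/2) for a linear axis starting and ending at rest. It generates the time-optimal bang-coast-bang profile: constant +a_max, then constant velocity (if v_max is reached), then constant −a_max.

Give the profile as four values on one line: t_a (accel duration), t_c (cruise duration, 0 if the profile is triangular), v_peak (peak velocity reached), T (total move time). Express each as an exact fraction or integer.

t_a=11 t_c=7 v_peak=165/2 T=29

(v_max)²/a_max = (165/2)²/(15/2) = 1815/2
1485 ≥ 1815/2 ⇒ cruise phase
t_a = (165/2)/(15/2) = 11; v_peak = 165/2
d_cruise = 1485 − 1815/2 = 1155/2; t_c = (1155/2)/(165/2) = 7
T = 2·11 + 7 = 29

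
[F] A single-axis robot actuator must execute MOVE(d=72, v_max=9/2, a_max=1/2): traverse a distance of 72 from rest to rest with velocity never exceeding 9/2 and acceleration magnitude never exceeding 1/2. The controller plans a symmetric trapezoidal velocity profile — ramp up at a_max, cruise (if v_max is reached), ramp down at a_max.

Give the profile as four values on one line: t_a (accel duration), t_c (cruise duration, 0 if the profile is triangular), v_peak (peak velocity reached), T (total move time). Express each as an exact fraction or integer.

t_a=9 t_c=7 v_peak=9/2 T=25

vₘ²/aₘ = (9/2)²/(1/2) = 81/2
72 ≥ 81/2 → trapezoidal
t_a = (9/2)/(1/2) = 9; v_peak = 9/2
d_cruise = 72 − 81/2 = 63/2; t_c = (63/2)/(9/2) = 7
T = 2·9 + 7 = 25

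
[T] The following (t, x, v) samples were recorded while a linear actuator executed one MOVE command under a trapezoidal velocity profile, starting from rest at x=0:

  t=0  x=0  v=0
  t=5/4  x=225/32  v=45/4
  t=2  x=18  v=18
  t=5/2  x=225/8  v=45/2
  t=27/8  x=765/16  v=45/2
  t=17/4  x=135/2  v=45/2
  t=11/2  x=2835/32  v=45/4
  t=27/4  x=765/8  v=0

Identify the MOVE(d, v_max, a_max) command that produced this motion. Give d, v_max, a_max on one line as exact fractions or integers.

d=765/8 v_max=45/2 a_max=9

final state: t=27/4, x=765/8, v=0 → d = 765/8
a_max = (45/4−0)/(5/4−0) = 9
max v = 45/2 over t∈[5/2,17/4] → v_max = 45/2
check: 45/2·(5/2+7/4) = 765/8 ✓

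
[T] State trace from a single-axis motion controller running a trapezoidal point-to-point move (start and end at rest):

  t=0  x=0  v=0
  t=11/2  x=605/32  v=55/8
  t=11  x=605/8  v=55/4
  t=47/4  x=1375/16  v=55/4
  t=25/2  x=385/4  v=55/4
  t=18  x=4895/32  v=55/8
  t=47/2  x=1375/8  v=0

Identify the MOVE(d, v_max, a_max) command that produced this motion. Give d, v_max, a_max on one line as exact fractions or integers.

d=1375/8 v_max=55/4 a_max=5/4

final state: t=47/2, x=1375/8, v=0 → d = 1375/8
a_max = (55/8−0)/(11/2−0) = 5/4
max v = 55/4 over t∈[11,25/2] → v_max = 55/4
check: 55/4·(11+3/2) = 1375/8 ✓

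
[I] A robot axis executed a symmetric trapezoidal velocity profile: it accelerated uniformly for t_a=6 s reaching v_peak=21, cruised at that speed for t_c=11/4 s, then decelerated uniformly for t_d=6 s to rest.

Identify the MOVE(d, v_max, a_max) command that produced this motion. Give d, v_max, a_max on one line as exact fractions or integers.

d=735/4 v_max=21 a_max=7/2

a_max = 21/6 = 7/2
d_a = ½·21·6 = 63; d_c = 21·11/4 = 231/4
d = 2·63 + 231/4 = 735/4
t_c = 11/4 > 0 so v_max = 21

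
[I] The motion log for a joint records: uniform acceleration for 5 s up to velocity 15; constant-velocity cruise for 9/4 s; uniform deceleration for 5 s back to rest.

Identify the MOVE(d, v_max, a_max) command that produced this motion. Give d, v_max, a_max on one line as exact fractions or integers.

a_max = 15/5 = 3
d_a = ½·15·5 = 75/2; d_c = 15·9/4 = 135/4
d = 2·75/2 + 135/4 = 435/4
t_c = 9/4 > 0 so v_max = 15

d=435/4 v_max=15 a_max=3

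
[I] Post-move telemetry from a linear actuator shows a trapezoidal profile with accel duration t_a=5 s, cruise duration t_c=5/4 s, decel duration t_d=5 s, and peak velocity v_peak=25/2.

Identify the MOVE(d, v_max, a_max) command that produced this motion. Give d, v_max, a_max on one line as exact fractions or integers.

d=625/8 v_max=25/2 a_max=5/2

a_max = (25/2)/5 = 5/2
d_a = ½·25/2·5 = 125/4; d_c = 25/2·5/4 = 125/8
d = 2·125/4 + 125/8 = 625/8
t_c = 5/4 > 0 → v_max = v_peak = 25/2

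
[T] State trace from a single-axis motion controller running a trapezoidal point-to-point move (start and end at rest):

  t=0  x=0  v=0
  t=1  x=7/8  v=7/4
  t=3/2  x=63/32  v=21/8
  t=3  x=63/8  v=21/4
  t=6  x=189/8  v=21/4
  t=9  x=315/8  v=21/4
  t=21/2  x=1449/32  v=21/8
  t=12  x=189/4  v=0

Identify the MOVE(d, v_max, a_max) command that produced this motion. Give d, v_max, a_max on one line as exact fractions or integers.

final state: t=12, x=189/4, v=0 → d = 189/4
a_max = (7/4−0)/(1−0) = 7/4
max v = 21/4 over t∈[3,9] → v_max = 21/4
check: 21/4·(3+6) = 189/4 ✓

d=189/4 v_max=21/4 a_max=7/4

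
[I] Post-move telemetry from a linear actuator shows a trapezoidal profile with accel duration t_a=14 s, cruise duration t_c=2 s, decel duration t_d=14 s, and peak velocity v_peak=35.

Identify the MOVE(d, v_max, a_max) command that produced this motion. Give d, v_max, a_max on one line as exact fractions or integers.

a_max = 35/14 = 5/2
d_a = ½·35·14 = 245; d_c = 35·2 = 70
d = 2·245 + 70 = 560
t_c = 2 > 0 so v_max = 35

d=560 v_max=35 a_max=5/2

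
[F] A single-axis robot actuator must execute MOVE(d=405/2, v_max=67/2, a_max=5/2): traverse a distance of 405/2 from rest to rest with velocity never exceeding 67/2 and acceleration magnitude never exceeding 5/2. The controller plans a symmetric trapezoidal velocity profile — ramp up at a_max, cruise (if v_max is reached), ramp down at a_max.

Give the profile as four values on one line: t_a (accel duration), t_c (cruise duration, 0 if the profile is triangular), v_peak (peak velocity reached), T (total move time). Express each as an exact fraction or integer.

t_a=9 t_c=0 v_peak=45/2 T=18

v_max²/a_max = (67/2)²/(5/2) = 4489/10
405/2 < 4489/10 so t_c = 0
v_peak = √(405/2·5/2) = √(2025/4) = 45/2
t_a = (45/2)/(5/2) = 9; t_c = 0
T = 2·9 = 18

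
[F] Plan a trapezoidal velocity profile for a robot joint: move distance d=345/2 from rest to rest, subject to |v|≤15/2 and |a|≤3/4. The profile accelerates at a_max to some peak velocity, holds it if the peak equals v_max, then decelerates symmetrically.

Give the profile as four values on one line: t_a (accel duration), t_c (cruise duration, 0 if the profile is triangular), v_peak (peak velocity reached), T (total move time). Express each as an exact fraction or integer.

t_a=10 t_c=13 v_peak=15/2 T=33

(v_max)²/a_max = (15/2)²/(3/4) = 75
345/2 ≥ 75 → trapezoidal
t_a = (15/2)/(3/4) = 10; v_peak = 15/2
d_cruise = 345/2 − 75 = 195/2; t_c = (195/2)/(15/2) = 13
T = 2·10 + 13 = 33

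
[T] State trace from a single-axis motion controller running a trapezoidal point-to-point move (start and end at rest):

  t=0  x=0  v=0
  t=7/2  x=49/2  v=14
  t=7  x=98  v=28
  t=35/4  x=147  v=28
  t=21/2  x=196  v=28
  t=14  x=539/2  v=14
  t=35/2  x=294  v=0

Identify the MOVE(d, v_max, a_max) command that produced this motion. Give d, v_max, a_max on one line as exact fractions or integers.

final state: t=35/2, x=294, v=0 → d = 294
a_max = (14−0)/(7/2−0) = 4
max v = 28 over t∈[7,21/2] → v_max = 28
check: 28·(7+7/2) = 294 ✓

d=294 v_max=28 a_max=4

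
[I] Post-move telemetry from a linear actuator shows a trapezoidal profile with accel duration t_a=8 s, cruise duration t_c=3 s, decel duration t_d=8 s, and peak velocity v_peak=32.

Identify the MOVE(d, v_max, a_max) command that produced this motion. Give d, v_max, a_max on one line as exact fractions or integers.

a_max = 32/8 = 4
d_a = ½·32·8 = 128; d_c = 32·3 = 96
d = 2·128 + 96 = 352
t_c = 3 > 0 ⇒ limit active, v_max = 32

d=352 v_max=32 a_max=4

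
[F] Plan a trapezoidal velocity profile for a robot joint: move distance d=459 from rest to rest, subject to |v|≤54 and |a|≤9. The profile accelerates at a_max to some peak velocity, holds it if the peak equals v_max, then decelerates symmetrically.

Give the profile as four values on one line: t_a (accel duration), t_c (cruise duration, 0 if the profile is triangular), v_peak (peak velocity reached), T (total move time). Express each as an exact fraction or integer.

(v_max)²/a_max = 54²/9 = 324
459 ≥ 324 so v_max reached
t_a = 54/9 = 6; v_peak = 54
d_cruise = 459 − 324 = 135; t_c = 135/54 = 5/2
T = 2·6 + 5/2 = 29/2

t_a=6 t_c=5/2 v_peak=54 T=29/2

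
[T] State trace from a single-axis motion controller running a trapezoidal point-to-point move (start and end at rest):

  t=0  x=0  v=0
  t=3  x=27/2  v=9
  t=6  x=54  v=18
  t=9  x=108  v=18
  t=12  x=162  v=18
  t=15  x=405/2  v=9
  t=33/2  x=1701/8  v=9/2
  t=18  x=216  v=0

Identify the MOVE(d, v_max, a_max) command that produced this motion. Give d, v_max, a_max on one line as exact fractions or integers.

d=216 v_max=18 a_max=3

final state: t=18, x=216, v=0 → d = 216
a_max = (9−0)/(3−0) = 3
max v = 18 over t∈[6,12] → v_max = 18
check: 18·(6+6) = 216 ✓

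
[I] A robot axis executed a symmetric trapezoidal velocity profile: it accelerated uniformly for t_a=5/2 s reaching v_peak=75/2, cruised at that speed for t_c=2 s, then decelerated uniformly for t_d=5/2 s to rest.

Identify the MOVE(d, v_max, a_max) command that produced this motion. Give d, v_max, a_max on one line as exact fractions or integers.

d=675/4 v_max=75/2 a_max=15

a_max = (75/2)/(5/2) = 15
d_a = ½·75/2·5/2 = 375/8; d_c = 75/2·2 = 75
d = 2·375/8 + 75 = 675/4
t_c = 2 > 0 ⇒ limit active, v_max = 75/2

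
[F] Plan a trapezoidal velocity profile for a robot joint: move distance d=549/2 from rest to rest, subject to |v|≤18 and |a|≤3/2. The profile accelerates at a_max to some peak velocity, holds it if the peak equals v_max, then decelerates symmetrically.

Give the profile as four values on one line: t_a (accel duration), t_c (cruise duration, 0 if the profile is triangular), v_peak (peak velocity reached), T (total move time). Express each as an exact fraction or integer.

t_a=12 t_c=13/4 v_peak=18 T=109/4

v_max²/a_max = 18²/(3/2) = 216
549/2 ≥ 216 so v_max reached
t_a = 18/(3/2) = 12; v_peak = 18
d_cruise = 549/2 − 216 = 117/2; t_c = (117/2)/18 = 13/4
T = 2·12 + 13/4 = 109/4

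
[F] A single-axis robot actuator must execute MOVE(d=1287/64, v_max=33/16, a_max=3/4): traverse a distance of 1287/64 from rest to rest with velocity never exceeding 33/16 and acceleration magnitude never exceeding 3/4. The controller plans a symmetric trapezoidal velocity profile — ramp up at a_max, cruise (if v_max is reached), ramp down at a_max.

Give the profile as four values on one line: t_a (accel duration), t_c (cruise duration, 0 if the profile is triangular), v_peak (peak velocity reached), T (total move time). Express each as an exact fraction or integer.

v_max²/a_max = (33/16)²/(3/4) = 363/64
1287/64 ≥ 363/64 so v_max reached
t_a = (33/16)/(3/4) = 11/4; v_peak = 33/16
d_cruise = 1287/64 − 363/64 = 231/16; t_c = (231/16)/(33/16) = 7
T = 2·11/4 + 7 = 25/2

t_a=11/4 t_c=7 v_peak=33/16 T=25/2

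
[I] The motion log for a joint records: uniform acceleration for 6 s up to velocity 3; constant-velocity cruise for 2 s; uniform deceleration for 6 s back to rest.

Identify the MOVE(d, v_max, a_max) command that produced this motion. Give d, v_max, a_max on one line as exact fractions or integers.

d=24 v_max=3 a_max=1/2

a_max = 3/6 = 1/2
d_a = ½·3·6 = 9; d_c = 3·2 = 6
d = 2·9 + 6 = 24
t_c = 2 > 0 so v_max = 3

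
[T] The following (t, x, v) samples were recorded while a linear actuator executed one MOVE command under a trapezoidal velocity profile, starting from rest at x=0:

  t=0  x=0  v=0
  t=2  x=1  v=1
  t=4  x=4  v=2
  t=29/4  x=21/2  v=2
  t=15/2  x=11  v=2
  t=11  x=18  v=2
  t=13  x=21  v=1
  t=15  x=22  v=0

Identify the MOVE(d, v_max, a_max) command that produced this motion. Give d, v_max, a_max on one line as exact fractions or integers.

final state: t=15, x=22, v=0 → d = 22
a_max = (1−0)/(2−0) = 1/2
max v = 2 over t∈[4,11] → v_max = 2
check: 2·(4+7) = 22 ✓

d=22 v_max=2 a_max=1/2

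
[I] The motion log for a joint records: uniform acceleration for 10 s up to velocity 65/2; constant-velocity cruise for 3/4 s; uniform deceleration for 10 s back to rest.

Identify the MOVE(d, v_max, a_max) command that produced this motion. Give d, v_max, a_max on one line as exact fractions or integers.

d=2795/8 v_max=65/2 a_max=13/4

a_max = (65/2)/10 = 13/4
d_a = ½·65/2·10 = 325/2; d_c = 65/2·3/4 = 195/8
d = 2·325/2 + 195/8 = 2795/8
t_c = 3/4 > 0 ⇒ limit active, v_max = 65/2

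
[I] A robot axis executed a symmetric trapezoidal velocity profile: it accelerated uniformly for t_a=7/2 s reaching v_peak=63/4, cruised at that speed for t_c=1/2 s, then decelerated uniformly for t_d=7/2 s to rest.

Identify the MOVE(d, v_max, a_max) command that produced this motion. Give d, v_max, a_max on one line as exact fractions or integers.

a_max = (63/4)/(7/2) = 9/2
d_a = ½·63/4·7/2 = 441/16; d_c = 63/4·1/2 = 63/8
d = 2·441/16 + 63/8 = 63
t_c = 1/2 > 0 → v_max = v_peak = 63/4

d=63 v_max=63/4 a_max=9/2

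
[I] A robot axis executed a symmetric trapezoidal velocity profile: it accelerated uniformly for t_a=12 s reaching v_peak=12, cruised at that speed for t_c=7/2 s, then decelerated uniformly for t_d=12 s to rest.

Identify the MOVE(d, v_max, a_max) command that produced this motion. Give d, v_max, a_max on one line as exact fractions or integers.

a_max = 12/12 = 1
d_a = ½·12·12 = 72; d_c = 12·7/2 = 42
d = 2·72 + 42 = 186
t_c = 7/2 > 0 so v_max = 12

d=186 v_max=12 a_max=1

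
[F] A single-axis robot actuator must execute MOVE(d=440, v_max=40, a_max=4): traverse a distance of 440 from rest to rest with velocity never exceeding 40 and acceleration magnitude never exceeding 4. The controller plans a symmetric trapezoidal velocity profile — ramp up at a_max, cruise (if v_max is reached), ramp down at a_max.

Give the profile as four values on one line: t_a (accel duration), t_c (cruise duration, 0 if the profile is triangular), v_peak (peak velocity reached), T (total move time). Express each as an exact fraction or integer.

(v_max)²/a_max = 40²/4 = 400
440 ≥ 400 ⇒ cruise phase
t_a = 40/4 = 10; v_peak = 40
d_cruise = 440 − 400 = 40; t_c = 40/40 = 1
T = 2·10 + 1 = 21

t_a=10 t_c=1 v_peak=40 T=21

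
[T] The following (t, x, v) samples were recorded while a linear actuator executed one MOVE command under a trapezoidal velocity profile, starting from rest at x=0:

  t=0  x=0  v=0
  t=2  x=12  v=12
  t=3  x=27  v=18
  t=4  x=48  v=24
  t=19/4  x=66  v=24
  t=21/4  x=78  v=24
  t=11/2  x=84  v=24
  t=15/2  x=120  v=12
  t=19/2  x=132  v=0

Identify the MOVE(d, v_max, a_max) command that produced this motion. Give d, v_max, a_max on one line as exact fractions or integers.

d=132 v_max=24 a_max=6

final state: t=19/2, x=132, v=0 → d = 132
a_max = (12−0)/(2−0) = 6
max v = 24 over t∈[4,11/2] → v_max = 24
check: 24·(4+3/2) = 132 ✓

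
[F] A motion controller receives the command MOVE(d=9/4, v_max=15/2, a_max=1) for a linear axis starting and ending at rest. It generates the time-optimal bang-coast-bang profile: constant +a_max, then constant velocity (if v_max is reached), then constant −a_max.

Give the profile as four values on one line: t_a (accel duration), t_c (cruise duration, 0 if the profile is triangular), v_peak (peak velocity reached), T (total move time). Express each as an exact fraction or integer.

vₘ²/aₘ = (15/2)²/1 = 225/4
9/4 < 225/4 so t_c = 0
v_peak = √(9/4·1) = √(9/4) = 3/2
t_a = (3/2)/1 = 3/2; t_c = 0
T = 2·3/2 = 3

t_a=3/2 t_c=0 v_peak=3/2 T=3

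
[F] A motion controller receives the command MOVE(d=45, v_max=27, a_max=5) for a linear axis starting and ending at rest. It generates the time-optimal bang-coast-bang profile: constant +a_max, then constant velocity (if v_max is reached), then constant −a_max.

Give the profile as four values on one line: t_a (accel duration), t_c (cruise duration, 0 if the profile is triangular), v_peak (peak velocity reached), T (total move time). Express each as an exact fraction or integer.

(v_max)²/a_max = 27²/5 = 729/5
45 < 729/5 ⇒ no cruise
v_peak = √(45·5) = √225 = 15
t_a = 15/5 = 3; t_c = 0
T = 2·3 = 6

t_a=3 t_c=0 v_peak=15 T=6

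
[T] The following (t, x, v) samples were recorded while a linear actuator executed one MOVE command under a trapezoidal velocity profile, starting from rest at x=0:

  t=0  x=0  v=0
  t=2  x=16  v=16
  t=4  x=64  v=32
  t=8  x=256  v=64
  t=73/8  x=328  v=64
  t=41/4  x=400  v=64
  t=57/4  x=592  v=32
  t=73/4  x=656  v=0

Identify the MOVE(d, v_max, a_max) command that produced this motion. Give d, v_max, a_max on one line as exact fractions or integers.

final state: t=73/4, x=656, v=0 → d = 656
a_max = (16−0)/(2−0) = 8
max v = 64 over t∈[8,41/4] → v_max = 64
check: 64·(8+9/4) = 656 ✓

d=656 v_max=64 a_max=8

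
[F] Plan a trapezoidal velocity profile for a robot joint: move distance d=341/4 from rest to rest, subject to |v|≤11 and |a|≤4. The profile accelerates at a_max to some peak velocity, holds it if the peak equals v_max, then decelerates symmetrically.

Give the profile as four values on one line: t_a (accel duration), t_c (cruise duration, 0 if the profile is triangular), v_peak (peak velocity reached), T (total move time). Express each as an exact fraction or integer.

vₘ²/aₘ = 11²/4 = 121/4
341/4 ≥ 121/4 so v_max reached
t_a = 11/4; v_peak = 11
d_cruise = 341/4 − 121/4 = 55; t_c = 55/11 = 5
T = 2·11/4 + 5 = 21/2

t_a=11/4 t_c=5 v_peak=11 T=21/2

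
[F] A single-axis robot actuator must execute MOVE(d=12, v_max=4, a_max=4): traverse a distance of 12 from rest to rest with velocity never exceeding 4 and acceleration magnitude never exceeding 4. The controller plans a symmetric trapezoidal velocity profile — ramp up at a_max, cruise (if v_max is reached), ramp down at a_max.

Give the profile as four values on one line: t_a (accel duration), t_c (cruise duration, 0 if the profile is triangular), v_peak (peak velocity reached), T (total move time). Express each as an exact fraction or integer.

t_a=1 t_c=2 v_peak=4 T=4

v_max²/a_max = 4²/4 = 4
12 ≥ 4 → trapezoidal
t_a = 4/4 = 1; v_peak = 4
d_cruise = 12 − 4 = 8; t_c = 8/4 = 2
T = 2·1 + 2 = 4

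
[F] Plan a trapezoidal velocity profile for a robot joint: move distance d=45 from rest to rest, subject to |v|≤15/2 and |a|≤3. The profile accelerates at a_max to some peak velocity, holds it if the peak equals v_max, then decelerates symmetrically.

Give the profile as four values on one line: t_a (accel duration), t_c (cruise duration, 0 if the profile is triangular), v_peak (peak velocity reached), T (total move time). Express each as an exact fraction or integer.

t_a=5/2 t_c=7/2 v_peak=15/2 T=17/2

vₘ²/aₘ = (15/2)²/3 = 75/4
45 ≥ 75/4 ⇒ cruise phase
t_a = (15/2)/3 = 5/2; v_peak = 15/2
d_cruise = 45 − 75/4 = 105/4; t_c = (105/4)/(15/2) = 7/2
T = 2·5/2 + 7/2 = 17/2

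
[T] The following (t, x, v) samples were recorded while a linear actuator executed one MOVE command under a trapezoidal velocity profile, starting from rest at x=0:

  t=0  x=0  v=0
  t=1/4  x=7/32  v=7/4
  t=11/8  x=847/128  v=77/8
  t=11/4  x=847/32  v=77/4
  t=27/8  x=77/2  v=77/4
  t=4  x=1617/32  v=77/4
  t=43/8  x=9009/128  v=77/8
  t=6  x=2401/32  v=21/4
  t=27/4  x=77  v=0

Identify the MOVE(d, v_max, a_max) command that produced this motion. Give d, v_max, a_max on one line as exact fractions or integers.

d=77 v_max=77/4 a_max=7

final state: t=27/4, x=77, v=0 → d = 77
a_max = (7/4−0)/(1/4−0) = 7
max v = 77/4 over t∈[11/4,4] → v_max = 77/4
check: 77/4·(11/4+5/4) = 77 ✓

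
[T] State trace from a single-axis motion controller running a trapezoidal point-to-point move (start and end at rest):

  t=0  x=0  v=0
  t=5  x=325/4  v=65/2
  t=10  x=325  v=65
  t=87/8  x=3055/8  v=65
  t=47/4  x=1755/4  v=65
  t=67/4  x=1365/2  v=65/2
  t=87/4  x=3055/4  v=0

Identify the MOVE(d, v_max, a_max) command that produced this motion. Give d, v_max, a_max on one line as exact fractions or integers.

d=3055/4 v_max=65 a_max=13/2

final state: t=87/4, x=3055/4, v=0 → d = 3055/4
a_max = (65/2−0)/(5−0) = 13/2
max v = 65 over t∈[10,47/4] → v_max = 65
check: 65·(10+7/4) = 3055/4 ✓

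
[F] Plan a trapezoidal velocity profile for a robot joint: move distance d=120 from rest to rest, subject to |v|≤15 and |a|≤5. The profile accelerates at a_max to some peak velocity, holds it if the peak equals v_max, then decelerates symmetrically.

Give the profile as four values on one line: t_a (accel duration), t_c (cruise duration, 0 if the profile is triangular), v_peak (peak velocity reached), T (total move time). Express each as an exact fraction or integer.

(v_max)²/a_max = 15²/5 = 45
120 ≥ 45 → trapezoidal
t_a = 15/5 = 3; v_peak = 15
d_cruise = 120 − 45 = 75; t_c = 75/15 = 5
T = 2·3 + 5 = 11

t_a=3 t_c=5 v_peak=15 T=11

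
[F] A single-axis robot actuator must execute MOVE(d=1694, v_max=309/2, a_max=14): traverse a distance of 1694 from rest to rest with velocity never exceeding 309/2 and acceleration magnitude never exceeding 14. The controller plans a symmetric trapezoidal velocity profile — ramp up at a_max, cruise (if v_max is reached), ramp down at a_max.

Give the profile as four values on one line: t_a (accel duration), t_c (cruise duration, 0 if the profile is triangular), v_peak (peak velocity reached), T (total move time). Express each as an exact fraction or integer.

t_a=11 t_c=0 v_peak=154 T=22

vₘ²/aₘ = (309/2)²/14 = 95481/56
1694 < 95481/56 → triangular
v_peak = √(1694·14) = √23716 = 154
t_a = 154/14 = 11; t_c = 0
T = 2·11 = 22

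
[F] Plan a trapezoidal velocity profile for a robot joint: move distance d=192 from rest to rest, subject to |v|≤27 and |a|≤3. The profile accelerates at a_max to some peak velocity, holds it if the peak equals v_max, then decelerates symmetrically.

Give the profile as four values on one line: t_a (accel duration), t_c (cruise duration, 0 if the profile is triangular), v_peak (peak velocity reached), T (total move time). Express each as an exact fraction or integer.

t_a=8 t_c=0 v_peak=24 T=16

vₘ²/aₘ = 27²/3 = 243
192 < 243 ⇒ no cruise
v_peak = √(192·3) = √576 = 24
t_a = 24/3 = 8; t_c = 0
T = 2·8 = 16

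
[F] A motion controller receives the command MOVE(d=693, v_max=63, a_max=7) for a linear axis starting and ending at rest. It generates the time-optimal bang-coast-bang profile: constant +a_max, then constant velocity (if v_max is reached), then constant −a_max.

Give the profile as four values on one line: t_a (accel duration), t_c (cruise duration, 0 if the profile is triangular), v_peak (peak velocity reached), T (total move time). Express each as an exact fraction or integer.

v_max²/a_max = 63²/7 = 567
693 ≥ 567 so v_max reached
t_a = 63/7 = 9; v_peak = 63
d_cruise = 693 − 567 = 126; t_c = 126/63 = 2
T = 2·9 + 2 = 20

t_a=9 t_c=2 v_peak=63 T=20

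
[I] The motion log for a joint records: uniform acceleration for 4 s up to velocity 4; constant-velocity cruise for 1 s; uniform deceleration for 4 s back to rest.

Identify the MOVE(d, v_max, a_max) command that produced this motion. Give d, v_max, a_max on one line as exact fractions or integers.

d=20 v_max=4 a_max=1

a_max = 4/4 = 1
d_a = ½·4·4 = 8; d_c = 4·1 = 4
d = 2·8 + 4 = 20
t_c = 1 > 0 → v_max = v_peak = 4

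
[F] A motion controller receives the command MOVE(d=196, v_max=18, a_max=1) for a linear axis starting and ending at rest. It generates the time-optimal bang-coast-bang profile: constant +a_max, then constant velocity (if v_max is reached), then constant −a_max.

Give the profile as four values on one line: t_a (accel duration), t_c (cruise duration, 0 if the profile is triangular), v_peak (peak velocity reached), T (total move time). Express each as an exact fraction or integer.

t_a=14 t_c=0 v_peak=14 T=28

(v_max)²/a_max = 18²/1 = 324
196 < 324 so t_c = 0
v_peak = √(196·1) = √196 = 14
t_a = 14/1 = 14; t_c = 0
T = 2·14 = 28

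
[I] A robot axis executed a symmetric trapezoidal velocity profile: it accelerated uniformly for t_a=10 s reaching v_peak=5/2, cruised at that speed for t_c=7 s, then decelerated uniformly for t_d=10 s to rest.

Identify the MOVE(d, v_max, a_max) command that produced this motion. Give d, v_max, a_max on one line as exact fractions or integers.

d=85/2 v_max=5/2 a_max=1/4

a_max = (5/2)/10 = 1/4
d_a = ½·5/2·10 = 25/2; d_c = 5/2·7 = 35/2
d = 2·25/2 + 35/2 = 85/2
t_c = 7 > 0 → v_max = v_peak = 5/2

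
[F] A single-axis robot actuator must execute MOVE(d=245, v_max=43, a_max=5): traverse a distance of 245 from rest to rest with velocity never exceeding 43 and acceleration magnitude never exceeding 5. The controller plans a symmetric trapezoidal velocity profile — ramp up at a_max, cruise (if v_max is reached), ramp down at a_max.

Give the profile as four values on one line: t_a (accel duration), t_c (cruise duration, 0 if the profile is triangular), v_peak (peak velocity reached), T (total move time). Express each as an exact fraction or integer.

t_a=7 t_c=0 v_peak=35 T=14

v_max²/a_max = 43²/5 = 1849/5
245 < 1849/5 so t_c = 0
v_peak = √(245·5) = √1225 = 35
t_a = 35/5 = 7; t_c = 0
T = 2·7 = 14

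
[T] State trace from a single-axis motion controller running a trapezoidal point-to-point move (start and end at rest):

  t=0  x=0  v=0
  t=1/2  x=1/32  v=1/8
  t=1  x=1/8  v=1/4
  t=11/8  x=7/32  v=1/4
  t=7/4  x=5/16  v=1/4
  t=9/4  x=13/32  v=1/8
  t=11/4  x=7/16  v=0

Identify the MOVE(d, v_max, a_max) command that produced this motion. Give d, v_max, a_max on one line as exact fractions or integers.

d=7/16 v_max=1/4 a_max=1/4

final state: t=11/4, x=7/16, v=0 → d = 7/16
a_max = (1/8−0)/(1/2−0) = 1/4
max v = 1/4 over t∈[1,7/4] → v_max = 1/4
check: 1/4·(1+3/4) = 7/16 ✓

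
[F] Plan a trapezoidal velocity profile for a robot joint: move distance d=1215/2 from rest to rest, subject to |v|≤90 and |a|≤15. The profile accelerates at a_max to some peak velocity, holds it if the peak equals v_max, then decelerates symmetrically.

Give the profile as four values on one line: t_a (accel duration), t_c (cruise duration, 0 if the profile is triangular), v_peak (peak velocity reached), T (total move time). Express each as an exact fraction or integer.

t_a=6 t_c=3/4 v_peak=90 T=51/4

(v_max)²/a_max = 90²/15 = 540
1215/2 ≥ 540 so v_max reached
t_a = 90/15 = 6; v_peak = 90
d_cruise = 1215/2 − 540 = 135/2; t_c = (135/2)/90 = 3/4
T = 2·6 + 3/4 = 51/4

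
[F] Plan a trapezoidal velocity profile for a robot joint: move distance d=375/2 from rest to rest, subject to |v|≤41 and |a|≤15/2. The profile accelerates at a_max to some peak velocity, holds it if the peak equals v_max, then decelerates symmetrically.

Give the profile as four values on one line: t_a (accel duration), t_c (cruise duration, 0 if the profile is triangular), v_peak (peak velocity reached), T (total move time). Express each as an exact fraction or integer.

(v_max)²/a_max = 41²/(15/2) = 3362/15
375/2 < 3362/15 so t_c = 0
v_peak = √(375/2·15/2) = √(5625/4) = 75/2
t_a = (75/2)/(15/2) = 5; t_c = 0
T = 2·5 = 10

t_a=5 t_c=0 v_peak=75/2 T=10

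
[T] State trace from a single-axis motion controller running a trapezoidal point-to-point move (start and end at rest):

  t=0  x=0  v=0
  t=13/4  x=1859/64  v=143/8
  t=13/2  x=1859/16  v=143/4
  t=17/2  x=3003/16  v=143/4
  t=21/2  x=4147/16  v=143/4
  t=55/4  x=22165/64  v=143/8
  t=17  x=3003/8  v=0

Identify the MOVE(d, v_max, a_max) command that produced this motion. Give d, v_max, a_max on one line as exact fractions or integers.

d=3003/8 v_max=143/4 a_max=11/2

final state: t=17, x=3003/8, v=0 → d = 3003/8
a_max = (143/8−0)/(13/4−0) = 11/2
max v = 143/4 over t∈[13/2,21/2] → v_max = 143/4
check: 143/4·(13/2+4) = 3003/8 ✓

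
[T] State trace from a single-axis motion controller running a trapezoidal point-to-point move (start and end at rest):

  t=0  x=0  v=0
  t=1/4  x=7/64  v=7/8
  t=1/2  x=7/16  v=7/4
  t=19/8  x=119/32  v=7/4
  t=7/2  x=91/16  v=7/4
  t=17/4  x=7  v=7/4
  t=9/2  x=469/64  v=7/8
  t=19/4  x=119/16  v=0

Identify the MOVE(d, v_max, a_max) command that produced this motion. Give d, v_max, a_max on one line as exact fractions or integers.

final state: t=19/4, x=119/16, v=0 → d = 119/16
a_max = (7/8−0)/(1/4−0) = 7/2
max v = 7/4 over t∈[1/2,17/4] → v_max = 7/4
check: 7/4·(1/2+15/4) = 119/16 ✓

d=119/16 v_max=7/4 a_max=7/2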